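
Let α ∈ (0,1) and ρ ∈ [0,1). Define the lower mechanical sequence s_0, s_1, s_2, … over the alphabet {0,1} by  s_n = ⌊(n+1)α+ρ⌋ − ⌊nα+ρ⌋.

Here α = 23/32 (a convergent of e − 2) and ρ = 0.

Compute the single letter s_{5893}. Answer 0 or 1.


(n+1)α + ρ = (5894·23) / 32 = 135562/32
nα + ρ     = (5893·23) / 32 = 135539/32
⌊135562/32⌋ = 4236,  ⌊135539/32⌋ = 4235
s_{5893} = 4236 − 4235 = 1

1


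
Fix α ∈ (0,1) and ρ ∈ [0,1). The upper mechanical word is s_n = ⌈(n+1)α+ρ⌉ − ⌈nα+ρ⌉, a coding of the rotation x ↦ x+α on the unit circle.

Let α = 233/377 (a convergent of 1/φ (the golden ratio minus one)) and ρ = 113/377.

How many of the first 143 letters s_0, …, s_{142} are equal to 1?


#1s = Σ_{n=0}^{142} s_n = Σ_{n=0}^{142} (⌈(n+1)α+ρ⌉ − ⌈nα+ρ⌉)
the sum telescopes: every ⌈nα+ρ⌉ with 0 < n < 143 appears once with + and once with −, leaving ⌈143α+ρ⌉ − ⌈0·α+ρ⌉
143α + ρ = (143·233 + 113) / 377 = 33432/377
ρ = 113/377
⌈33432/377⌉ = 89,  ⌈113/377⌉ = 1
#1s = 89 − 1 = 88

88


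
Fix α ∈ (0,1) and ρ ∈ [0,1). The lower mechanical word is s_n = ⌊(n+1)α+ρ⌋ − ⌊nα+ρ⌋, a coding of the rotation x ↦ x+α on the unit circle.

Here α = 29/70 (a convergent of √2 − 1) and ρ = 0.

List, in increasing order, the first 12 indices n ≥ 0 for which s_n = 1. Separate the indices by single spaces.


2 4 7 9 12 14 16 19 21 24 26 28

n=0: ⌊29/70⌋−⌊0/70⌋ = 0−0 = 0
n=1: ⌊58/70⌋−⌊29/70⌋ = 0−0 = 0
n=2: ⌊87/70⌋−⌊58/70⌋ = 1−0 = 1  ← one
n=3: ⌊116/70⌋−⌊87/70⌋ = 1−1 = 0
n=4: ⌊145/70⌋−⌊116/70⌋ = 2−1 = 1  ← one
n=5: ⌊174/70⌋−⌊145/70⌋ = 2−2 = 0
n=6: ⌊203/70⌋−⌊174/70⌋ = 2−2 = 0
n=7: ⌊232/70⌋−⌊203/70⌋ = 3−2 = 1  ← one
n=8: ⌊261/70⌋−⌊232/70⌋ = 3−3 = 0
n=9: ⌊290/70⌋−⌊261/70⌋ = 4−3 = 1  ← one
n=10: ⌊319/70⌋−⌊290/70⌋ = 4−4 = 0
n=11: ⌊348/70⌋−⌊319/70⌋ = 4−4 = 0
n=12: ⌊377/70⌋−⌊348/70⌋ = 5−4 = 1  ← one
n=13: ⌊406/70⌋−⌊377/70⌋ = 5−5 = 0
n=14: ⌊435/70⌋−⌊406/70⌋ = 6−5 = 1  ← one
n=15: ⌊464/70⌋−⌊435/70⌋ = 6−6 = 0
n=16: ⌊493/70⌋−⌊464/70⌋ = 7−6 = 1  ← one
n=17: ⌊522/70⌋−⌊493/70⌋ = 7−7 = 0
n=18: ⌊551/70⌋−⌊522/70⌋ = 7−7 = 0
n=19: ⌊580/70⌋−⌊551/70⌋ = 8−7 = 1  ← one
n=20: ⌊609/70⌋−⌊580/70⌋ = 8−8 = 0
n=21: ⌊638/70⌋−⌊609/70⌋ = 9−8 = 1  ← one
n=22: ⌊667/70⌋−⌊638/70⌋ = 9−9 = 0
n=23: ⌊696/70⌋−⌊667/70⌋ = 9−9 = 0
n=24: ⌊725/70⌋−⌊696/70⌋ = 10−9 = 1  ← one
n=25: ⌊754/70⌋−⌊725/70⌋ = 10−10 = 0
n=26: ⌊783/70⌋−⌊754/70⌋ = 11−10 = 1  ← one
n=27: ⌊812/70⌋−⌊783/70⌋ = 11−11 = 0
n=28: ⌊841/70⌋−⌊812/70⌋ = 12−11 = 1  ← one
positions of the first 12 ones: 2 4 7 9 12 14 16 19 21 24 26 28


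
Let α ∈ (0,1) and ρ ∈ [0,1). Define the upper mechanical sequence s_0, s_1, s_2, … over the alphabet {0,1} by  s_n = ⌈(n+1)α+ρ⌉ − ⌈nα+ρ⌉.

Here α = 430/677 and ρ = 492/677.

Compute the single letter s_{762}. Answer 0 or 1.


(n+1)α + ρ = (763·430 + 492) / 677 = 328582/677
nα + ρ     = (762·430 + 492) / 677 = 328152/677
⌈328582/677⌉ = 486,  ⌈328152/677⌉ = 485
s_{762} = 486 − 485 = 1

1


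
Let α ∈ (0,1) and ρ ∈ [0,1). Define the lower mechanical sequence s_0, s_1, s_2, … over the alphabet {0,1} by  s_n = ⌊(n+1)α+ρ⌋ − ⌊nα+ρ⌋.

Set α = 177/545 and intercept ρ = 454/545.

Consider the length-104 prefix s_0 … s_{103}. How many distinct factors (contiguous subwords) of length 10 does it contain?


t_n = ⌊(n·177+454)/545⌋ for n = 0 … 104:
  n=0…9: ⌊454/545⌋=0 ⌊631/545⌋=1 ⌊808/545⌋=1 ⌊985/545⌋=1 ⌊1162/545⌋=2 ⌊1339/545⌋=2 ⌊1516/545⌋=2 ⌊1693/545⌋=3 ⌊1870/545⌋=3 ⌊2047/545⌋=3
  n=10…19: ⌊2224/545⌋=4 ⌊2401/545⌋=4 ⌊2578/545⌋=4 ⌊2755/545⌋=5 ⌊2932/545⌋=5 ⌊3109/545⌋=5 ⌊3286/545⌋=6 ⌊3463/545⌋=6 ⌊3640/545⌋=6 ⌊3817/545⌋=7
  n=20…29: ⌊3994/545⌋=7 ⌊4171/545⌋=7 ⌊4348/545⌋=7 ⌊4525/545⌋=8 ⌊4702/545⌋=8 ⌊4879/545⌋=8 ⌊5056/545⌋=9 ⌊5233/545⌋=9 ⌊5410/545⌋=9 ⌊5587/545⌋=10
  n=30…39: ⌊5764/545⌋=10 ⌊5941/545⌋=10 ⌊6118/545⌋=11 ⌊6295/545⌋=11 ⌊6472/545⌋=11 ⌊6649/545⌋=12 ⌊6826/545⌋=12 ⌊7003/545⌋=12 ⌊7180/545⌋=13 ⌊7357/545⌋=13
  n=40…49: ⌊7534/545⌋=13 ⌊7711/545⌋=14 ⌊7888/545⌋=14 ⌊8065/545⌋=14 ⌊8242/545⌋=15 ⌊8419/545⌋=15 ⌊8596/545⌋=15 ⌊8773/545⌋=16 ⌊8950/545⌋=16 ⌊9127/545⌋=16
  n=50…59: ⌊9304/545⌋=17 ⌊9481/545⌋=17 ⌊9658/545⌋=17 ⌊9835/545⌋=18 ⌊10012/545⌋=18 ⌊10189/545⌋=18 ⌊10366/545⌋=19 ⌊10543/545⌋=19 ⌊10720/545⌋=19 ⌊10897/545⌋=19
  n=60…69: ⌊11074/545⌋=20 ⌊11251/545⌋=20 ⌊11428/545⌋=20 ⌊11605/545⌋=21 ⌊11782/545⌋=21 ⌊11959/545⌋=21 ⌊12136/545⌋=22 ⌊12313/545⌋=22 ⌊12490/545⌋=22 ⌊12667/545⌋=23
  n=70…79: ⌊12844/545⌋=23 ⌊13021/545⌋=23 ⌊13198/545⌋=24 ⌊13375/545⌋=24 ⌊13552/545⌋=24 ⌊13729/545⌋=25 ⌊13906/545⌋=25 ⌊14083/545⌋=25 ⌊14260/545⌋=26 ⌊14437/545⌋=26
  n=80…89: ⌊14614/545⌋=26 ⌊14791/545⌋=27 ⌊14968/545⌋=27 ⌊15145/545⌋=27 ⌊15322/545⌋=28 ⌊15499/545⌋=28 ⌊15676/545⌋=28 ⌊15853/545⌋=29 ⌊16030/545⌋=29 ⌊16207/545⌋=29
  n=90…99: ⌊16384/545⌋=30 ⌊16561/545⌋=30 ⌊16738/545⌋=30 ⌊16915/545⌋=31 ⌊17092/545⌋=31 ⌊17269/545⌋=31 ⌊17446/545⌋=32 ⌊17623/545⌋=32 ⌊17800/545⌋=32 ⌊17977/545⌋=32
  n=100…104: ⌊18154/545⌋=33 ⌊18331/545⌋=33 ⌊18508/545⌋=33 ⌊18685/545⌋=34 ⌊18862/545⌋=34
s_n = t_(n+1) − t_n for n = 0 … 103 gives
prefix = 10010010010010010010001001001001001001001001001001001001000100100100100100100100100100100100100100010010
slide a length-10 window over [0..9] … [94..103] (95 windows); first occurrence of each distinct factor:
  [  0..  9] 1001001001
  [  1.. 10] 0010010010
  [  2.. 11] 0100100100
  [ 12.. 21] 1001001000
  [ 13.. 22] 0010010001
  [ 14.. 23] 0100100010
  [ 15.. 24] 1001000100
  [ 16.. 25] 0010001001
  [ 17.. 26] 0100010010
  [ 18.. 27] 1000100100
  [ 19.. 28] 0001001001
  (the other 84 windows repeat one of these)
distinct factors: {0001001001, 0010001001, 0010010001, 0010010010, 0100010010, 0100100010, 0100100100, 1000100100, 1001000100, 1001001000, 1001001001}
count = 11  (Sturmian bound for length 10 is 11)

11


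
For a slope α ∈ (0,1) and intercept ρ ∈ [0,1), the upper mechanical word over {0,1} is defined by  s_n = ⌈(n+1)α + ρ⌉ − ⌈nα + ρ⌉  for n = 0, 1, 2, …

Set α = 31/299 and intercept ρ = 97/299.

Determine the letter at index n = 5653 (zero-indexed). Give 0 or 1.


0

(n+1)α + ρ = (5654·31 + 97) / 299 = 175371/299
nα + ρ     = (5653·31 + 97) / 299 = 175340/299
⌈175371/299⌉ = 587,  ⌈175340/299⌉ = 587
s_{5653} = 587 − 587 = 0


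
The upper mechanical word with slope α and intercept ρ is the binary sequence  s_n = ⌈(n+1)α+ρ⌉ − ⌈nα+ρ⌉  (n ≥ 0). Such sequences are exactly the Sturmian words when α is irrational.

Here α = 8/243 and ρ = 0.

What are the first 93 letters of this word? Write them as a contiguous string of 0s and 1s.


100000000000000000000000000000100000000000000000000000000000100000000000000000000000000000010

n=0: ⌈(1·8)/243⌉ − ⌈(0·8)/243⌉ = ⌈8/243⌉ − ⌈0/243⌉ = 1 − 0 = 1
n=1: ⌈(2·8)/243⌉ − ⌈(1·8)/243⌉ = ⌈16/243⌉ − ⌈8/243⌉ = 1 − 1 = 0
n=2: ⌈(3·8)/243⌉ − ⌈(2·8)/243⌉ = ⌈24/243⌉ − ⌈16/243⌉ = 1 − 1 = 0
n=3: ⌈(4·8)/243⌉ − ⌈(3·8)/243⌉ = ⌈32/243⌉ − ⌈24/243⌉ = 1 − 1 = 0
n=4: ⌈(5·8)/243⌉ − ⌈(4·8)/243⌉ = ⌈40/243⌉ − ⌈32/243⌉ = 1 − 1 = 0
n=5: ⌈(6·8)/243⌉ − ⌈(5·8)/243⌉ = ⌈48/243⌉ − ⌈40/243⌉ = 1 − 1 = 0
n=6: ⌈(7·8)/243⌉ − ⌈(6·8)/243⌉ = ⌈56/243⌉ − ⌈48/243⌉ = 1 − 1 = 0
n=7: ⌈(8·8)/243⌉ − ⌈(7·8)/243⌉ = ⌈64/243⌉ − ⌈56/243⌉ = 1 − 1 = 0
n=8: ⌈(9·8)/243⌉ − ⌈(8·8)/243⌉ = ⌈72/243⌉ − ⌈64/243⌉ = 1 − 1 = 0
n=9: ⌈(10·8)/243⌉ − ⌈(9·8)/243⌉ = ⌈80/243⌉ − ⌈72/243⌉ = 1 − 1 = 0
n=10: ⌈(11·8)/243⌉ − ⌈(10·8)/243⌉ = ⌈88/243⌉ − ⌈80/243⌉ = 1 − 1 = 0
n=11: ⌈(12·8)/243⌉ − ⌈(11·8)/243⌉ = ⌈96/243⌉ − ⌈88/243⌉ = 1 − 1 = 0
n=12: ⌈(13·8)/243⌉ − ⌈(12·8)/243⌉ = ⌈104/243⌉ − ⌈96/243⌉ = 1 − 1 = 0
n=13: ⌈(14·8)/243⌉ − ⌈(13·8)/243⌉ = ⌈112/243⌉ − ⌈104/243⌉ = 1 − 1 = 0
n=14: ⌈(15·8)/243⌉ − ⌈(14·8)/243⌉ = ⌈120/243⌉ − ⌈112/243⌉ = 1 − 1 = 0
n=15: ⌈(16·8)/243⌉ − ⌈(15·8)/243⌉ = ⌈128/243⌉ − ⌈120/243⌉ = 1 − 1 = 0
n=16: ⌈(17·8)/243⌉ − ⌈(16·8)/243⌉ = ⌈136/243⌉ − ⌈128/243⌉ = 1 − 1 = 0
n=17: ⌈(18·8)/243⌉ − ⌈(17·8)/243⌉ = ⌈144/243⌉ − ⌈136/243⌉ = 1 − 1 = 0
n=18: ⌈(19·8)/243⌉ − ⌈(18·8)/243⌉ = ⌈152/243⌉ − ⌈144/243⌉ = 1 − 1 = 0
n=19: ⌈(20·8)/243⌉ − ⌈(19·8)/243⌉ = ⌈160/243⌉ − ⌈152/243⌉ = 1 − 1 = 0
n=20: ⌈(21·8)/243⌉ − ⌈(20·8)/243⌉ = ⌈168/243⌉ − ⌈160/243⌉ = 1 − 1 = 0
n=21: ⌈(22·8)/243⌉ − ⌈(21·8)/243⌉ = ⌈176/243⌉ − ⌈168/243⌉ = 1 − 1 = 0
n=22: ⌈(23·8)/243⌉ − ⌈(22·8)/243⌉ = ⌈184/243⌉ − ⌈176/243⌉ = 1 − 1 = 0
n=23: ⌈(24·8)/243⌉ − ⌈(23·8)/243⌉ = ⌈192/243⌉ − ⌈184/243⌉ = 1 − 1 = 0
n=24: ⌈(25·8)/243⌉ − ⌈(24·8)/243⌉ = ⌈200/243⌉ − ⌈192/243⌉ = 1 − 1 = 0
n=25: ⌈(26·8)/243⌉ − ⌈(25·8)/243⌉ = ⌈208/243⌉ − ⌈200/243⌉ = 1 − 1 = 0
n=26: ⌈(27·8)/243⌉ − ⌈(26·8)/243⌉ = ⌈216/243⌉ − ⌈208/243⌉ = 1 − 1 = 0
n=27: ⌈(28·8)/243⌉ − ⌈(27·8)/243⌉ = ⌈224/243⌉ − ⌈216/243⌉ = 1 − 1 = 0
n=28: ⌈(29·8)/243⌉ − ⌈(28·8)/243⌉ = ⌈232/243⌉ − ⌈224/243⌉ = 1 − 1 = 0
n=29: ⌈(30·8)/243⌉ − ⌈(29·8)/243⌉ = ⌈240/243⌉ − ⌈232/243⌉ = 1 − 1 = 0
n=30: ⌈(31·8)/243⌉ − ⌈(30·8)/243⌉ = ⌈248/243⌉ − ⌈240/243⌉ = 2 − 1 = 1
n=31: ⌈(32·8)/243⌉ − ⌈(31·8)/243⌉ = ⌈256/243⌉ − ⌈248/243⌉ = 2 − 2 = 0
n=32: ⌈(33·8)/243⌉ − ⌈(32·8)/243⌉ = ⌈264/243⌉ − ⌈256/243⌉ = 2 − 2 = 0
n=33: ⌈(34·8)/243⌉ − ⌈(33·8)/243⌉ = ⌈272/243⌉ − ⌈264/243⌉ = 2 − 2 = 0
n=34: ⌈(35·8)/243⌉ − ⌈(34·8)/243⌉ = ⌈280/243⌉ − ⌈272/243⌉ = 2 − 2 = 0
n=35: ⌈(36·8)/243⌉ − ⌈(35·8)/243⌉ = ⌈288/243⌉ − ⌈280/243⌉ = 2 − 2 = 0
n=36: ⌈(37·8)/243⌉ − ⌈(36·8)/243⌉ = ⌈296/243⌉ − ⌈288/243⌉ = 2 − 2 = 0
n=37: ⌈(38·8)/243⌉ − ⌈(37·8)/243⌉ = ⌈304/243⌉ − ⌈296/243⌉ = 2 − 2 = 0
n=38: ⌈(39·8)/243⌉ − ⌈(38·8)/243⌉ = ⌈312/243⌉ − ⌈304/243⌉ = 2 − 2 = 0
n=39: ⌈(40·8)/243⌉ − ⌈(39·8)/243⌉ = ⌈320/243⌉ − ⌈312/243⌉ = 2 − 2 = 0
n=40: ⌈(41·8)/243⌉ − ⌈(40·8)/243⌉ = ⌈328/243⌉ − ⌈320/243⌉ = 2 − 2 = 0
n=41: ⌈(42·8)/243⌉ − ⌈(41·8)/243⌉ = ⌈336/243⌉ − ⌈328/243⌉ = 2 − 2 = 0
n=42: ⌈(43·8)/243⌉ − ⌈(42·8)/243⌉ = ⌈344/243⌉ − ⌈336/243⌉ = 2 − 2 = 0
n=43: ⌈(44·8)/243⌉ − ⌈(43·8)/243⌉ = ⌈352/243⌉ − ⌈344/243⌉ = 2 − 2 = 0
n=44: ⌈(45·8)/243⌉ − ⌈(44·8)/243⌉ = ⌈360/243⌉ − ⌈352/243⌉ = 2 − 2 = 0
n=45: ⌈(46·8)/243⌉ − ⌈(45·8)/243⌉ = ⌈368/243⌉ − ⌈360/243⌉ = 2 − 2 = 0
n=46: ⌈(47·8)/243⌉ − ⌈(46·8)/243⌉ = ⌈376/243⌉ − ⌈368/243⌉ = 2 − 2 = 0
n=47: ⌈(48·8)/243⌉ − ⌈(47·8)/243⌉ = ⌈384/243⌉ − ⌈376/243⌉ = 2 − 2 = 0
n=48: ⌈(49·8)/243⌉ − ⌈(48·8)/243⌉ = ⌈392/243⌉ − ⌈384/243⌉ = 2 − 2 = 0
n=49: ⌈(50·8)/243⌉ − ⌈(49·8)/243⌉ = ⌈400/243⌉ − ⌈392/243⌉ = 2 − 2 = 0
n=50: ⌈(51·8)/243⌉ − ⌈(50·8)/243⌉ = ⌈408/243⌉ − ⌈400/243⌉ = 2 − 2 = 0
n=51: ⌈(52·8)/243⌉ − ⌈(51·8)/243⌉ = ⌈416/243⌉ − ⌈408/243⌉ = 2 − 2 = 0
n=52: ⌈(53·8)/243⌉ − ⌈(52·8)/243⌉ = ⌈424/243⌉ − ⌈416/243⌉ = 2 − 2 = 0
n=53: ⌈(54·8)/243⌉ − ⌈(53·8)/243⌉ = ⌈432/243⌉ − ⌈424/243⌉ = 2 − 2 = 0
n=54: ⌈(55·8)/243⌉ − ⌈(54·8)/243⌉ = ⌈440/243⌉ − ⌈432/243⌉ = 2 − 2 = 0
n=55: ⌈(56·8)/243⌉ − ⌈(55·8)/243⌉ = ⌈448/243⌉ − ⌈440/243⌉ = 2 − 2 = 0
n=56: ⌈(57·8)/243⌉ − ⌈(56·8)/243⌉ = ⌈456/243⌉ − ⌈448/243⌉ = 2 − 2 = 0
n=57: ⌈(58·8)/243⌉ − ⌈(57·8)/243⌉ = ⌈464/243⌉ − ⌈456/243⌉ = 2 − 2 = 0
n=58: ⌈(59·8)/243⌉ − ⌈(58·8)/243⌉ = ⌈472/243⌉ − ⌈464/243⌉ = 2 − 2 = 0
n=59: ⌈(60·8)/243⌉ − ⌈(59·8)/243⌉ = ⌈480/243⌉ − ⌈472/243⌉ = 2 − 2 = 0
n=60: ⌈(61·8)/243⌉ − ⌈(60·8)/243⌉ = ⌈488/243⌉ − ⌈480/243⌉ = 3 − 2 = 1
n=61: ⌈(62·8)/243⌉ − ⌈(61·8)/243⌉ = ⌈496/243⌉ − ⌈488/243⌉ = 3 − 3 = 0
n=62: ⌈(63·8)/243⌉ − ⌈(62·8)/243⌉ = ⌈504/243⌉ − ⌈496/243⌉ = 3 − 3 = 0
n=63: ⌈(64·8)/243⌉ − ⌈(63·8)/243⌉ = ⌈512/243⌉ − ⌈504/243⌉ = 3 − 3 = 0
n=64: ⌈(65·8)/243⌉ − ⌈(64·8)/243⌉ = ⌈520/243⌉ − ⌈512/243⌉ = 3 − 3 = 0
n=65: ⌈(66·8)/243⌉ − ⌈(65·8)/243⌉ = ⌈528/243⌉ − ⌈520/243⌉ = 3 − 3 = 0
n=66: ⌈(67·8)/243⌉ − ⌈(66·8)/243⌉ = ⌈536/243⌉ − ⌈528/243⌉ = 3 − 3 = 0
n=67: ⌈(68·8)/243⌉ − ⌈(67·8)/243⌉ = ⌈544/243⌉ − ⌈536/243⌉ = 3 − 3 = 0
n=68: ⌈(69·8)/243⌉ − ⌈(68·8)/243⌉ = ⌈552/243⌉ − ⌈544/243⌉ = 3 − 3 = 0
n=69: ⌈(70·8)/243⌉ − ⌈(69·8)/243⌉ = ⌈560/243⌉ − ⌈552/243⌉ = 3 − 3 = 0
n=70: ⌈(71·8)/243⌉ − ⌈(70·8)/243⌉ = ⌈568/243⌉ − ⌈560/243⌉ = 3 − 3 = 0
n=71: ⌈(72·8)/243⌉ − ⌈(71·8)/243⌉ = ⌈576/243⌉ − ⌈568/243⌉ = 3 − 3 = 0
n=72: ⌈(73·8)/243⌉ − ⌈(72·8)/243⌉ = ⌈584/243⌉ − ⌈576/243⌉ = 3 − 3 = 0
n=73: ⌈(74·8)/243⌉ − ⌈(73·8)/243⌉ = ⌈592/243⌉ − ⌈584/243⌉ = 3 − 3 = 0
n=74: ⌈(75·8)/243⌉ − ⌈(74·8)/243⌉ = ⌈600/243⌉ − ⌈592/243⌉ = 3 − 3 = 0
n=75: ⌈(76·8)/243⌉ − ⌈(75·8)/243⌉ = ⌈608/243⌉ − ⌈600/243⌉ = 3 − 3 = 0
n=76: ⌈(77·8)/243⌉ − ⌈(76·8)/243⌉ = ⌈616/243⌉ − ⌈608/243⌉ = 3 − 3 = 0
n=77: ⌈(78·8)/243⌉ − ⌈(77·8)/243⌉ = ⌈624/243⌉ − ⌈616/243⌉ = 3 − 3 = 0
n=78: ⌈(79·8)/243⌉ − ⌈(78·8)/243⌉ = ⌈632/243⌉ − ⌈624/243⌉ = 3 − 3 = 0
n=79: ⌈(80·8)/243⌉ − ⌈(79·8)/243⌉ = ⌈640/243⌉ − ⌈632/243⌉ = 3 − 3 = 0
n=80: ⌈(81·8)/243⌉ − ⌈(80·8)/243⌉ = ⌈648/243⌉ − ⌈640/243⌉ = 3 − 3 = 0
n=81: ⌈(82·8)/243⌉ − ⌈(81·8)/243⌉ = ⌈656/243⌉ − ⌈648/243⌉ = 3 − 3 = 0
n=82: ⌈(83·8)/243⌉ − ⌈(82·8)/243⌉ = ⌈664/243⌉ − ⌈656/243⌉ = 3 − 3 = 0
n=83: ⌈(84·8)/243⌉ − ⌈(83·8)/243⌉ = ⌈672/243⌉ − ⌈664/243⌉ = 3 − 3 = 0
n=84: ⌈(85·8)/243⌉ − ⌈(84·8)/243⌉ = ⌈680/243⌉ − ⌈672/243⌉ = 3 − 3 = 0
n=85: ⌈(86·8)/243⌉ − ⌈(85·8)/243⌉ = ⌈688/243⌉ − ⌈680/243⌉ = 3 − 3 = 0
n=86: ⌈(87·8)/243⌉ − ⌈(86·8)/243⌉ = ⌈696/243⌉ − ⌈688/243⌉ = 3 − 3 = 0
n=87: ⌈(88·8)/243⌉ − ⌈(87·8)/243⌉ = ⌈704/243⌉ − ⌈696/243⌉ = 3 − 3 = 0
n=88: ⌈(89·8)/243⌉ − ⌈(88·8)/243⌉ = ⌈712/243⌉ − ⌈704/243⌉ = 3 − 3 = 0
n=89: ⌈(90·8)/243⌉ − ⌈(89·8)/243⌉ = ⌈720/243⌉ − ⌈712/243⌉ = 3 − 3 = 0
n=90: ⌈(91·8)/243⌉ − ⌈(90·8)/243⌉ = ⌈728/243⌉ − ⌈720/243⌉ = 3 − 3 = 0
n=91: ⌈(92·8)/243⌉ − ⌈(91·8)/243⌉ = ⌈736/243⌉ − ⌈728/243⌉ = 4 − 3 = 1
n=92: ⌈(93·8)/243⌉ − ⌈(92·8)/243⌉ = ⌈744/243⌉ − ⌈736/243⌉ = 4 − 4 = 0


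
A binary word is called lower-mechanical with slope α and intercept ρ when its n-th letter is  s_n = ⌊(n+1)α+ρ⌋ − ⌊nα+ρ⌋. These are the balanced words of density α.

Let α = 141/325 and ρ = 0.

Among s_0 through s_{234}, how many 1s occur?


101

#1s = Σ_{n=0}^{234} s_n = Σ_{n=0}^{234} (⌊(n+1)α+ρ⌋ − ⌊nα+ρ⌋)
the sum telescopes: every ⌊nα+ρ⌋ with 0 < n < 235 appears once with + and once with −, leaving ⌊235α+ρ⌋ − ⌊0·α+ρ⌋
235α + ρ = (235·141) / 325 = 33135/325
ρ = 0/325
⌊33135/325⌋ = 101,  ⌊0/325⌋ = 0
#1s = 101 − 0 = 101


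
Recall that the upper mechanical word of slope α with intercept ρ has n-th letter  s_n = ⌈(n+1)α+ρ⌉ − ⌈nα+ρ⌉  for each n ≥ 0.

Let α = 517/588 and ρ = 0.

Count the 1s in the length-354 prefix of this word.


#1s = Σ_{n=0}^{353} s_n = Σ_{n=0}^{353} (⌈(n+1)α+ρ⌉ − ⌈nα+ρ⌉)
the sum telescopes: every ⌈nα+ρ⌉ with 0 < n < 354 appears once with + and once with −, leaving ⌈354α+ρ⌉ − ⌈0·α+ρ⌉
354α + ρ = (354·517) / 588 = 183018/588
ρ = 0/588
⌈183018/588⌉ = 312,  ⌈0/588⌉ = 0
#1s = 312 − 0 = 312

312


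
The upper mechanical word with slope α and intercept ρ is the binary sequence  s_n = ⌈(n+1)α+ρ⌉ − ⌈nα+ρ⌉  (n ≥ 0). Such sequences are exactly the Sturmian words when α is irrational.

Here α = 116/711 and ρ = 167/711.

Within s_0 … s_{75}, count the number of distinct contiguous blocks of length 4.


5

t_n = ⌈(n·116+167)/711⌉ for n = 0 … 76:
  n=0…9: ⌈167/711⌉=1 ⌈283/711⌉=1 ⌈399/711⌉=1 ⌈515/711⌉=1 ⌈631/711⌉=1 ⌈747/711⌉=2 ⌈863/711⌉=2 ⌈979/711⌉=2 ⌈1095/711⌉=2 ⌈1211/711⌉=2
  n=10…19: ⌈1327/711⌉=2 ⌈1443/711⌉=3 ⌈1559/711⌉=3 ⌈1675/711⌉=3 ⌈1791/711⌉=3 ⌈1907/711⌉=3 ⌈2023/711⌉=3 ⌈2139/711⌉=4 ⌈2255/711⌉=4 ⌈2371/711⌉=4
  n=20…29: ⌈2487/711⌉=4 ⌈2603/711⌉=4 ⌈2719/711⌉=4 ⌈2835/711⌉=4 ⌈2951/711⌉=5 ⌈3067/711⌉=5 ⌈3183/711⌉=5 ⌈3299/711⌉=5 ⌈3415/711⌉=5 ⌈3531/711⌉=5
  n=30…39: ⌈3647/711⌉=6 ⌈3763/711⌉=6 ⌈3879/711⌉=6 ⌈3995/711⌉=6 ⌈4111/711⌉=6 ⌈4227/711⌉=6 ⌈4343/711⌉=7 ⌈4459/711⌉=7 ⌈4575/711⌉=7 ⌈4691/711⌉=7
  n=40…49: ⌈4807/711⌉=7 ⌈4923/711⌉=7 ⌈5039/711⌉=8 ⌈5155/711⌉=8 ⌈5271/711⌉=8 ⌈5387/711⌉=8 ⌈5503/711⌉=8 ⌈5619/711⌉=8 ⌈5735/711⌉=9 ⌈5851/711⌉=9
  n=50…59: ⌈5967/711⌉=9 ⌈6083/711⌉=9 ⌈6199/711⌉=9 ⌈6315/711⌉=9 ⌈6431/711⌉=10 ⌈6547/711⌉=10 ⌈6663/711⌉=10 ⌈6779/711⌉=10 ⌈6895/711⌉=10 ⌈7011/711⌉=10
  n=60…69: ⌈7127/711⌉=11 ⌈7243/711⌉=11 ⌈7359/711⌉=11 ⌈7475/711⌉=11 ⌈7591/711⌉=11 ⌈7707/711⌉=11 ⌈7823/711⌉=12 ⌈7939/711⌉=12 ⌈8055/711⌉=12 ⌈8171/711⌉=12
  n=70…76: ⌈8287/711⌉=12 ⌈8403/711⌉=12 ⌈8519/711⌉=12 ⌈8635/711⌉=13 ⌈8751/711⌉=13 ⌈8867/711⌉=13 ⌈8983/711⌉=13
s_n = t_(n+1) − t_n for n = 0 … 75 gives
prefix = 0000100000100000100000010000010000010000010000010000010000010000010000001000
slide a length-4 window over [0..3] … [72..75] (73 windows); first occurrence of each distinct factor:
  [  0..  3] 0000
  [  1..  4] 0001
  [  2..  5] 0010
  [  3..  6] 0100
  [  4..  7] 1000
  (the other 68 windows repeat one of these)
distinct factors: {0000, 0001, 0010, 0100, 1000}
count = 5  (Sturmian bound for length 4 is 5)


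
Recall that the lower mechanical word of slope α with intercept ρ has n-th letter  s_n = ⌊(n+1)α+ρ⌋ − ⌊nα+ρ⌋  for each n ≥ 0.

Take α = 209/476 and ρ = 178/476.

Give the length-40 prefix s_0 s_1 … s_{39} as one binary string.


0101010010101001010101001010100101010100

n=0: ⌊(1·209+178)/476⌋ − ⌊(0·209+178)/476⌋ = ⌊387/476⌋ − ⌊178/476⌋ = 0 − 0 = 0
n=1: ⌊(2·209+178)/476⌋ − ⌊(1·209+178)/476⌋ = ⌊596/476⌋ − ⌊387/476⌋ = 1 − 0 = 1
n=2: ⌊(3·209+178)/476⌋ − ⌊(2·209+178)/476⌋ = ⌊805/476⌋ − ⌊596/476⌋ = 1 − 1 = 0
n=3: ⌊(4·209+178)/476⌋ − ⌊(3·209+178)/476⌋ = ⌊1014/476⌋ − ⌊805/476⌋ = 2 − 1 = 1
n=4: ⌊(5·209+178)/476⌋ − ⌊(4·209+178)/476⌋ = ⌊1223/476⌋ − ⌊1014/476⌋ = 2 − 2 = 0
n=5: ⌊(6·209+178)/476⌋ − ⌊(5·209+178)/476⌋ = ⌊1432/476⌋ − ⌊1223/476⌋ = 3 − 2 = 1
n=6: ⌊(7·209+178)/476⌋ − ⌊(6·209+178)/476⌋ = ⌊1641/476⌋ − ⌊1432/476⌋ = 3 − 3 = 0
n=7: ⌊(8·209+178)/476⌋ − ⌊(7·209+178)/476⌋ = ⌊1850/476⌋ − ⌊1641/476⌋ = 3 − 3 = 0
n=8: ⌊(9·209+178)/476⌋ − ⌊(8·209+178)/476⌋ = ⌊2059/476⌋ − ⌊1850/476⌋ = 4 − 3 = 1
n=9: ⌊(10·209+178)/476⌋ − ⌊(9·209+178)/476⌋ = ⌊2268/476⌋ − ⌊2059/476⌋ = 4 − 4 = 0
n=10: ⌊(11·209+178)/476⌋ − ⌊(10·209+178)/476⌋ = ⌊2477/476⌋ − ⌊2268/476⌋ = 5 − 4 = 1
n=11: ⌊(12·209+178)/476⌋ − ⌊(11·209+178)/476⌋ = ⌊2686/476⌋ − ⌊2477/476⌋ = 5 − 5 = 0
n=12: ⌊(13·209+178)/476⌋ − ⌊(12·209+178)/476⌋ = ⌊2895/476⌋ − ⌊2686/476⌋ = 6 − 5 = 1
n=13: ⌊(14·209+178)/476⌋ − ⌊(13·209+178)/476⌋ = ⌊3104/476⌋ − ⌊2895/476⌋ = 6 − 6 = 0
n=14: ⌊(15·209+178)/476⌋ − ⌊(14·209+178)/476⌋ = ⌊3313/476⌋ − ⌊3104/476⌋ = 6 − 6 = 0
n=15: ⌊(16·209+178)/476⌋ − ⌊(15·209+178)/476⌋ = ⌊3522/476⌋ − ⌊3313/476⌋ = 7 − 6 = 1
n=16: ⌊(17·209+178)/476⌋ − ⌊(16·209+178)/476⌋ = ⌊3731/476⌋ − ⌊3522/476⌋ = 7 − 7 = 0
n=17: ⌊(18·209+178)/476⌋ − ⌊(17·209+178)/476⌋ = ⌊3940/476⌋ − ⌊3731/476⌋ = 8 − 7 = 1
n=18: ⌊(19·209+178)/476⌋ − ⌊(18·209+178)/476⌋ = ⌊4149/476⌋ − ⌊3940/476⌋ = 8 − 8 = 0
n=19: ⌊(20·209+178)/476⌋ − ⌊(19·209+178)/476⌋ = ⌊4358/476⌋ − ⌊4149/476⌋ = 9 − 8 = 1
n=20: ⌊(21·209+178)/476⌋ − ⌊(20·209+178)/476⌋ = ⌊4567/476⌋ − ⌊4358/476⌋ = 9 − 9 = 0
n=21: ⌊(22·209+178)/476⌋ − ⌊(21·209+178)/476⌋ = ⌊4776/476⌋ − ⌊4567/476⌋ = 10 − 9 = 1
n=22: ⌊(23·209+178)/476⌋ − ⌊(22·209+178)/476⌋ = ⌊4985/476⌋ − ⌊4776/476⌋ = 10 − 10 = 0
n=23: ⌊(24·209+178)/476⌋ − ⌊(23·209+178)/476⌋ = ⌊5194/476⌋ − ⌊4985/476⌋ = 10 − 10 = 0
n=24: ⌊(25·209+178)/476⌋ − ⌊(24·209+178)/476⌋ = ⌊5403/476⌋ − ⌊5194/476⌋ = 11 − 10 = 1
n=25: ⌊(26·209+178)/476⌋ − ⌊(25·209+178)/476⌋ = ⌊5612/476⌋ − ⌊5403/476⌋ = 11 − 11 = 0
n=26: ⌊(27·209+178)/476⌋ − ⌊(26·209+178)/476⌋ = ⌊5821/476⌋ − ⌊5612/476⌋ = 12 − 11 = 1
n=27: ⌊(28·209+178)/476⌋ − ⌊(27·209+178)/476⌋ = ⌊6030/476⌋ − ⌊5821/476⌋ = 12 − 12 = 0
n=28: ⌊(29·209+178)/476⌋ − ⌊(28·209+178)/476⌋ = ⌊6239/476⌋ − ⌊6030/476⌋ = 13 − 12 = 1
n=29: ⌊(30·209+178)/476⌋ − ⌊(29·209+178)/476⌋ = ⌊6448/476⌋ − ⌊6239/476⌋ = 13 − 13 = 0
n=30: ⌊(31·209+178)/476⌋ − ⌊(30·209+178)/476⌋ = ⌊6657/476⌋ − ⌊6448/476⌋ = 13 − 13 = 0
n=31: ⌊(32·209+178)/476⌋ − ⌊(31·209+178)/476⌋ = ⌊6866/476⌋ − ⌊6657/476⌋ = 14 − 13 = 1
n=32: ⌊(33·209+178)/476⌋ − ⌊(32·209+178)/476⌋ = ⌊7075/476⌋ − ⌊6866/476⌋ = 14 − 14 = 0
n=33: ⌊(34·209+178)/476⌋ − ⌊(33·209+178)/476⌋ = ⌊7284/476⌋ − ⌊7075/476⌋ = 15 − 14 = 1
n=34: ⌊(35·209+178)/476⌋ − ⌊(34·209+178)/476⌋ = ⌊7493/476⌋ − ⌊7284/476⌋ = 15 − 15 = 0
n=35: ⌊(36·209+178)/476⌋ − ⌊(35·209+178)/476⌋ = ⌊7702/476⌋ − ⌊7493/476⌋ = 16 − 15 = 1
n=36: ⌊(37·209+178)/476⌋ − ⌊(36·209+178)/476⌋ = ⌊7911/476⌋ − ⌊7702/476⌋ = 16 − 16 = 0
n=37: ⌊(38·209+178)/476⌋ − ⌊(37·209+178)/476⌋ = ⌊8120/476⌋ − ⌊7911/476⌋ = 17 − 16 = 1
n=38: ⌊(39·209+178)/476⌋ − ⌊(38·209+178)/476⌋ = ⌊8329/476⌋ − ⌊8120/476⌋ = 17 − 17 = 0
n=39: ⌊(40·209+178)/476⌋ − ⌊(39·209+178)/476⌋ = ⌊8538/476⌋ − ⌊8329/476⌋ = 17 − 17 = 0


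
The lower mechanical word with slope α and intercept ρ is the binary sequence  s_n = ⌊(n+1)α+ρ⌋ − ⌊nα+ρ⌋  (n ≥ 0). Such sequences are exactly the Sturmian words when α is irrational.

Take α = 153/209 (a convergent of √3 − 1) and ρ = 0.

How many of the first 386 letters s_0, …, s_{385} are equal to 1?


#1s = Σ_{n=0}^{385} s_n = Σ_{n=0}^{385} (⌊(n+1)α+ρ⌋ − ⌊nα+ρ⌋)
the sum telescopes: every ⌊nα+ρ⌋ with 0 < n < 386 appears once with + and once with −, leaving ⌊386α+ρ⌋ − ⌊0·α+ρ⌋
386α + ρ = (386·153) / 209 = 59058/209
ρ = 0/209
⌊59058/209⌋ = 282,  ⌊0/209⌋ = 0
#1s = 282 − 0 = 282

282


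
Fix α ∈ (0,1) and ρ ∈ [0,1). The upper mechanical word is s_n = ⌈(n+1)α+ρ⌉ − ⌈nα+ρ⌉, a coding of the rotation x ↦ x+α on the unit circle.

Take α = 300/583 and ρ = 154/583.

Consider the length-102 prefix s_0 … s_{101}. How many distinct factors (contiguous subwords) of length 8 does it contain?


t_n = ⌈(n·300+154)/583⌉ for n = 0 … 102:
  n=0…9: ⌈154/583⌉=1 ⌈454/583⌉=1 ⌈754/583⌉=2 ⌈1054/583⌉=2 ⌈1354/583⌉=3 ⌈1654/583⌉=3 ⌈1954/583⌉=4 ⌈2254/583⌉=4 ⌈2554/583⌉=5 ⌈2854/583⌉=5
  n=10…19: ⌈3154/583⌉=6 ⌈3454/583⌉=6 ⌈3754/583⌉=7 ⌈4054/583⌉=7 ⌈4354/583⌉=8 ⌈4654/583⌉=8 ⌈4954/583⌉=9 ⌈5254/583⌉=10 ⌈5554/583⌉=10 ⌈5854/583⌉=11
  n=20…29: ⌈6154/583⌉=11 ⌈6454/583⌉=12 ⌈6754/583⌉=12 ⌈7054/583⌉=13 ⌈7354/583⌉=13 ⌈7654/583⌉=14 ⌈7954/583⌉=14 ⌈8254/583⌉=15 ⌈8554/583⌉=15 ⌈8854/583⌉=16
  n=30…39: ⌈9154/583⌉=16 ⌈9454/583⌉=17 ⌈9754/583⌉=17 ⌈10054/583⌉=18 ⌈10354/583⌉=18 ⌈10654/583⌉=19 ⌈10954/583⌉=19 ⌈11254/583⌉=20 ⌈11554/583⌉=20 ⌈11854/583⌉=21
  n=40…49: ⌈12154/583⌉=21 ⌈12454/583⌉=22 ⌈12754/583⌉=22 ⌈13054/583⌉=23 ⌈13354/583⌉=23 ⌈13654/583⌉=24 ⌈13954/583⌉=24 ⌈14254/583⌉=25 ⌈14554/583⌉=25 ⌈14854/583⌉=26
  n=50…59: ⌈15154/583⌉=26 ⌈15454/583⌉=27 ⌈15754/583⌉=28 ⌈16054/583⌉=28 ⌈16354/583⌉=29 ⌈16654/583⌉=29 ⌈16954/583⌉=30 ⌈17254/583⌉=30 ⌈17554/583⌉=31 ⌈17854/583⌉=31
  n=60…69: ⌈18154/583⌉=32 ⌈18454/583⌉=32 ⌈18754/583⌉=33 ⌈19054/583⌉=33 ⌈19354/583⌉=34 ⌈19654/583⌉=34 ⌈19954/583⌉=35 ⌈20254/583⌉=35 ⌈20554/583⌉=36 ⌈20854/583⌉=36
  n=70…79: ⌈21154/583⌉=37 ⌈21454/583⌉=37 ⌈21754/583⌉=38 ⌈22054/583⌉=38 ⌈22354/583⌉=39 ⌈22654/583⌉=39 ⌈22954/583⌉=40 ⌈23254/583⌉=40 ⌈23554/583⌉=41 ⌈23854/583⌉=41
  n=80…89: ⌈24154/583⌉=42 ⌈24454/583⌉=42 ⌈24754/583⌉=43 ⌈25054/583⌉=43 ⌈25354/583⌉=44 ⌈25654/583⌉=45 ⌈25954/583⌉=45 ⌈26254/583⌉=46 ⌈26554/583⌉=46 ⌈26854/583⌉=47
  n=90…99: ⌈27154/583⌉=47 ⌈27454/583⌉=48 ⌈27754/583⌉=48 ⌈28054/583⌉=49 ⌈28354/583⌉=49 ⌈28654/583⌉=50 ⌈28954/583⌉=50 ⌈29254/583⌉=51 ⌈29554/583⌉=51 ⌈29854/583⌉=52
  n=100…102: ⌈30154/583⌉=52 ⌈30454/583⌉=53 ⌈30754/583⌉=53
s_n = t_(n+1) − t_n for n = 0 … 101 gives
prefix = 010101010101010110101010101010101010101010101010101101010101010101010101010101010101101010101010101010
slide a length-8 window over [0..7] … [94..101] (95 windows); first occurrence of each distinct factor:
  [  0..  7] 01010101
  [  1..  8] 10101010
  [  9.. 16] 10101011
  [ 10.. 17] 01010110
  [ 11.. 18] 10101101
  [ 12.. 19] 01011010
  [ 13.. 20] 10110101
  [ 14.. 21] 01101010
  [ 15.. 22] 11010101
  (the other 86 windows repeat one of these)
distinct factors: {01010101, 01010110, 01011010, 01101010, 10101010, 10101011, 10101101, 10110101, 11010101}
count = 9  (Sturmian bound for length 8 is 9)

9


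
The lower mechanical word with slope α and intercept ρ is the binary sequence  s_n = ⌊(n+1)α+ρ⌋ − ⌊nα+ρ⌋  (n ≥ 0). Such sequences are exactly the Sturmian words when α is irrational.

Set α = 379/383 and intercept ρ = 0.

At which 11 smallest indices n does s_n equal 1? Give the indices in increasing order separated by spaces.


n=0: ⌊379/383⌋−⌊0/383⌋ = 0−0 = 0
n=1: ⌊758/383⌋−⌊379/383⌋ = 1−0 = 1  ← one
n=2: ⌊1137/383⌋−⌊758/383⌋ = 2−1 = 1  ← one
n=3: ⌊1516/383⌋−⌊1137/383⌋ = 3−2 = 1  ← one
n=4: ⌊1895/383⌋−⌊1516/383⌋ = 4−3 = 1  ← one
n=5: ⌊2274/383⌋−⌊1895/383⌋ = 5−4 = 1  ← one
n=6: ⌊2653/383⌋−⌊2274/383⌋ = 6−5 = 1  ← one
n=7: ⌊3032/383⌋−⌊2653/383⌋ = 7−6 = 1  ← one
n=8: ⌊3411/383⌋−⌊3032/383⌋ = 8−7 = 1  ← one
n=9: ⌊3790/383⌋−⌊3411/383⌋ = 9−8 = 1  ← one
n=10: ⌊4169/383⌋−⌊3790/383⌋ = 10−9 = 1  ← one
n=11: ⌊4548/383⌋−⌊4169/383⌋ = 11−10 = 1  ← one
positions of the first 11 ones: 1 2 3 4 5 6 7 8 9 10 11

1 2 3 4 5 6 7 8 9 10 11


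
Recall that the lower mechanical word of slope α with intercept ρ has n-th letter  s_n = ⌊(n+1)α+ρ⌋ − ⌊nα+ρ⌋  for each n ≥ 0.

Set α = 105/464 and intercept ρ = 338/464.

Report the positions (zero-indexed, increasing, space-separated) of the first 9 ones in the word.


1 5 10 14 18 23 27 32 36

n=0: ⌊443/464⌋−⌊338/464⌋ = 0−0 = 0
n=1: ⌊548/464⌋−⌊443/464⌋ = 1−0 = 1  ← one
n=2: ⌊653/464⌋−⌊548/464⌋ = 1−1 = 0
n=3: ⌊758/464⌋−⌊653/464⌋ = 1−1 = 0
n=4: ⌊863/464⌋−⌊758/464⌋ = 1−1 = 0
n=5: ⌊968/464⌋−⌊863/464⌋ = 2−1 = 1  ← one
n=6: ⌊1073/464⌋−⌊968/464⌋ = 2−2 = 0
n=7: ⌊1178/464⌋−⌊1073/464⌋ = 2−2 = 0
n=8: ⌊1283/464⌋−⌊1178/464⌋ = 2−2 = 0
n=9: ⌊1388/464⌋−⌊1283/464⌋ = 2−2 = 0
n=10: ⌊1493/464⌋−⌊1388/464⌋ = 3−2 = 1  ← one
n=11: ⌊1598/464⌋−⌊1493/464⌋ = 3−3 = 0
n=12: ⌊1703/464⌋−⌊1598/464⌋ = 3−3 = 0
n=13: ⌊1808/464⌋−⌊1703/464⌋ = 3−3 = 0
n=14: ⌊1913/464⌋−⌊1808/464⌋ = 4−3 = 1  ← one
n=15: ⌊2018/464⌋−⌊1913/464⌋ = 4−4 = 0
n=16: ⌊2123/464⌋−⌊2018/464⌋ = 4−4 = 0
n=17: ⌊2228/464⌋−⌊2123/464⌋ = 4−4 = 0
n=18: ⌊2333/464⌋−⌊2228/464⌋ = 5−4 = 1  ← one
n=19: ⌊2438/464⌋−⌊2333/464⌋ = 5−5 = 0
n=20: ⌊2543/464⌋−⌊2438/464⌋ = 5−5 = 0
n=21: ⌊2648/464⌋−⌊2543/464⌋ = 5−5 = 0
n=22: ⌊2753/464⌋−⌊2648/464⌋ = 5−5 = 0
n=23: ⌊2858/464⌋−⌊2753/464⌋ = 6−5 = 1  ← one
n=24: ⌊2963/464⌋−⌊2858/464⌋ = 6−6 = 0
n=25: ⌊3068/464⌋−⌊2963/464⌋ = 6−6 = 0
n=26: ⌊3173/464⌋−⌊3068/464⌋ = 6−6 = 0
n=27: ⌊3278/464⌋−⌊3173/464⌋ = 7−6 = 1  ← one
n=28: ⌊3383/464⌋−⌊3278/464⌋ = 7−7 = 0
n=29: ⌊3488/464⌋−⌊3383/464⌋ = 7−7 = 0
n=30: ⌊3593/464⌋−⌊3488/464⌋ = 7−7 = 0
n=31: ⌊3698/464⌋−⌊3593/464⌋ = 7−7 = 0
n=32: ⌊3803/464⌋−⌊3698/464⌋ = 8−7 = 1  ← one
n=33: ⌊3908/464⌋−⌊3803/464⌋ = 8−8 = 0
n=34: ⌊4013/464⌋−⌊3908/464⌋ = 8−8 = 0
n=35: ⌊4118/464⌋−⌊4013/464⌋ = 8−8 = 0
n=36: ⌊4223/464⌋−⌊4118/464⌋ = 9−8 = 1  ← one
positions of the first 9 ones: 1 5 10 14 18 23 27 32 36


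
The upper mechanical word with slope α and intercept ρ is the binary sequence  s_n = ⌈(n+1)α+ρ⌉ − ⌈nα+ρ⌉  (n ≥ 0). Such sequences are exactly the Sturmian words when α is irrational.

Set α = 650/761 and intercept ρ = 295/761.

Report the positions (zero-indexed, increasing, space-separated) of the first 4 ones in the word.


0 1 3 4

n=0: ⌈945/761⌉−⌈295/761⌉ = 2−1 = 1  ← one
n=1: ⌈1595/761⌉−⌈945/761⌉ = 3−2 = 1  ← one
n=2: ⌈2245/761⌉−⌈1595/761⌉ = 3−3 = 0
n=3: ⌈2895/761⌉−⌈2245/761⌉ = 4−3 = 1  ← one
n=4: ⌈3545/761⌉−⌈2895/761⌉ = 5−4 = 1  ← one
positions of the first 4 ones: 0 1 3 4


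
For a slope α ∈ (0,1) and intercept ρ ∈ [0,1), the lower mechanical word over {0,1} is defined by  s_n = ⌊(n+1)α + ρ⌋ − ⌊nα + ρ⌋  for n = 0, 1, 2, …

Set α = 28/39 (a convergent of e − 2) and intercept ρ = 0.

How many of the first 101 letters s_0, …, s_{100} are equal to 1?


#1s = Σ_{n=0}^{100} s_n = Σ_{n=0}^{100} (⌊(n+1)α+ρ⌋ − ⌊nα+ρ⌋)
the sum telescopes: every ⌊nα+ρ⌋ with 0 < n < 101 appears once with + and once with −, leaving ⌊101α+ρ⌋ − ⌊0·α+ρ⌋
101α + ρ = (101·28) / 39 = 2828/39
ρ = 0/39
⌊2828/39⌋ = 72,  ⌊0/39⌋ = 0
#1s = 72 − 0 = 72

72


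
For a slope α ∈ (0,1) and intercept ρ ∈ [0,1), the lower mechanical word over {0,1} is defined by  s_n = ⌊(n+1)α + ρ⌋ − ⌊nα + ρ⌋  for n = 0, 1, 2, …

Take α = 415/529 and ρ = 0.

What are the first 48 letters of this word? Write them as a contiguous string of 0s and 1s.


n=0: ⌊(1·415)/529⌋ − ⌊(0·415)/529⌋ = ⌊415/529⌋ − ⌊0/529⌋ = 0 − 0 = 0
n=1: ⌊(2·415)/529⌋ − ⌊(1·415)/529⌋ = ⌊830/529⌋ − ⌊415/529⌋ = 1 − 0 = 1
n=2: ⌊(3·415)/529⌋ − ⌊(2·415)/529⌋ = ⌊1245/529⌋ − ⌊830/529⌋ = 2 − 1 = 1
n=3: ⌊(4·415)/529⌋ − ⌊(3·415)/529⌋ = ⌊1660/529⌋ − ⌊1245/529⌋ = 3 − 2 = 1
n=4: ⌊(5·415)/529⌋ − ⌊(4·415)/529⌋ = ⌊2075/529⌋ − ⌊1660/529⌋ = 3 − 3 = 0
n=5: ⌊(6·415)/529⌋ − ⌊(5·415)/529⌋ = ⌊2490/529⌋ − ⌊2075/529⌋ = 4 − 3 = 1
n=6: ⌊(7·415)/529⌋ − ⌊(6·415)/529⌋ = ⌊2905/529⌋ − ⌊2490/529⌋ = 5 − 4 = 1
n=7: ⌊(8·415)/529⌋ − ⌊(7·415)/529⌋ = ⌊3320/529⌋ − ⌊2905/529⌋ = 6 − 5 = 1
n=8: ⌊(9·415)/529⌋ − ⌊(8·415)/529⌋ = ⌊3735/529⌋ − ⌊3320/529⌋ = 7 − 6 = 1
n=9: ⌊(10·415)/529⌋ − ⌊(9·415)/529⌋ = ⌊4150/529⌋ − ⌊3735/529⌋ = 7 − 7 = 0
n=10: ⌊(11·415)/529⌋ − ⌊(10·415)/529⌋ = ⌊4565/529⌋ − ⌊4150/529⌋ = 8 − 7 = 1
n=11: ⌊(12·415)/529⌋ − ⌊(11·415)/529⌋ = ⌊4980/529⌋ − ⌊4565/529⌋ = 9 − 8 = 1
n=12: ⌊(13·415)/529⌋ − ⌊(12·415)/529⌋ = ⌊5395/529⌋ − ⌊4980/529⌋ = 10 − 9 = 1
n=13: ⌊(14·415)/529⌋ − ⌊(13·415)/529⌋ = ⌊5810/529⌋ − ⌊5395/529⌋ = 10 − 10 = 0
n=14: ⌊(15·415)/529⌋ − ⌊(14·415)/529⌋ = ⌊6225/529⌋ − ⌊5810/529⌋ = 11 − 10 = 1
n=15: ⌊(16·415)/529⌋ − ⌊(15·415)/529⌋ = ⌊6640/529⌋ − ⌊6225/529⌋ = 12 − 11 = 1
n=16: ⌊(17·415)/529⌋ − ⌊(16·415)/529⌋ = ⌊7055/529⌋ − ⌊6640/529⌋ = 13 − 12 = 1
n=17: ⌊(18·415)/529⌋ − ⌊(17·415)/529⌋ = ⌊7470/529⌋ − ⌊7055/529⌋ = 14 − 13 = 1
n=18: ⌊(19·415)/529⌋ − ⌊(18·415)/529⌋ = ⌊7885/529⌋ − ⌊7470/529⌋ = 14 − 14 = 0
n=19: ⌊(20·415)/529⌋ − ⌊(19·415)/529⌋ = ⌊8300/529⌋ − ⌊7885/529⌋ = 15 − 14 = 1
n=20: ⌊(21·415)/529⌋ − ⌊(20·415)/529⌋ = ⌊8715/529⌋ − ⌊8300/529⌋ = 16 − 15 = 1
n=21: ⌊(22·415)/529⌋ − ⌊(21·415)/529⌋ = ⌊9130/529⌋ − ⌊8715/529⌋ = 17 − 16 = 1
n=22: ⌊(23·415)/529⌋ − ⌊(22·415)/529⌋ = ⌊9545/529⌋ − ⌊9130/529⌋ = 18 − 17 = 1
n=23: ⌊(24·415)/529⌋ − ⌊(23·415)/529⌋ = ⌊9960/529⌋ − ⌊9545/529⌋ = 18 − 18 = 0
n=24: ⌊(25·415)/529⌋ − ⌊(24·415)/529⌋ = ⌊10375/529⌋ − ⌊9960/529⌋ = 19 − 18 = 1
n=25: ⌊(26·415)/529⌋ − ⌊(25·415)/529⌋ = ⌊10790/529⌋ − ⌊10375/529⌋ = 20 − 19 = 1
n=26: ⌊(27·415)/529⌋ − ⌊(26·415)/529⌋ = ⌊11205/529⌋ − ⌊10790/529⌋ = 21 − 20 = 1
n=27: ⌊(28·415)/529⌋ − ⌊(27·415)/529⌋ = ⌊11620/529⌋ − ⌊11205/529⌋ = 21 − 21 = 0
n=28: ⌊(29·415)/529⌋ − ⌊(28·415)/529⌋ = ⌊12035/529⌋ − ⌊11620/529⌋ = 22 − 21 = 1
n=29: ⌊(30·415)/529⌋ − ⌊(29·415)/529⌋ = ⌊12450/529⌋ − ⌊12035/529⌋ = 23 − 22 = 1
n=30: ⌊(31·415)/529⌋ − ⌊(30·415)/529⌋ = ⌊12865/529⌋ − ⌊12450/529⌋ = 24 − 23 = 1
n=31: ⌊(32·415)/529⌋ − ⌊(31·415)/529⌋ = ⌊13280/529⌋ − ⌊12865/529⌋ = 25 − 24 = 1
n=32: ⌊(33·415)/529⌋ − ⌊(32·415)/529⌋ = ⌊13695/529⌋ − ⌊13280/529⌋ = 25 − 25 = 0
n=33: ⌊(34·415)/529⌋ − ⌊(33·415)/529⌋ = ⌊14110/529⌋ − ⌊13695/529⌋ = 26 − 25 = 1
n=34: ⌊(35·415)/529⌋ − ⌊(34·415)/529⌋ = ⌊14525/529⌋ − ⌊14110/529⌋ = 27 − 26 = 1
n=35: ⌊(36·415)/529⌋ − ⌊(35·415)/529⌋ = ⌊14940/529⌋ − ⌊14525/529⌋ = 28 − 27 = 1
n=36: ⌊(37·415)/529⌋ − ⌊(36·415)/529⌋ = ⌊15355/529⌋ − ⌊14940/529⌋ = 29 − 28 = 1
n=37: ⌊(38·415)/529⌋ − ⌊(37·415)/529⌋ = ⌊15770/529⌋ − ⌊15355/529⌋ = 29 − 29 = 0
n=38: ⌊(39·415)/529⌋ − ⌊(38·415)/529⌋ = ⌊16185/529⌋ − ⌊15770/529⌋ = 30 − 29 = 1
n=39: ⌊(40·415)/529⌋ − ⌊(39·415)/529⌋ = ⌊16600/529⌋ − ⌊16185/529⌋ = 31 − 30 = 1
n=40: ⌊(41·415)/529⌋ − ⌊(40·415)/529⌋ = ⌊17015/529⌋ − ⌊16600/529⌋ = 32 − 31 = 1
n=41: ⌊(42·415)/529⌋ − ⌊(41·415)/529⌋ = ⌊17430/529⌋ − ⌊17015/529⌋ = 32 − 32 = 0
n=42: ⌊(43·415)/529⌋ − ⌊(42·415)/529⌋ = ⌊17845/529⌋ − ⌊17430/529⌋ = 33 − 32 = 1
n=43: ⌊(44·415)/529⌋ − ⌊(43·415)/529⌋ = ⌊18260/529⌋ − ⌊17845/529⌋ = 34 − 33 = 1
n=44: ⌊(45·415)/529⌋ − ⌊(44·415)/529⌋ = ⌊18675/529⌋ − ⌊18260/529⌋ = 35 − 34 = 1
n=45: ⌊(46·415)/529⌋ − ⌊(45·415)/529⌋ = ⌊19090/529⌋ − ⌊18675/529⌋ = 36 − 35 = 1
n=46: ⌊(47·415)/529⌋ − ⌊(46·415)/529⌋ = ⌊19505/529⌋ − ⌊19090/529⌋ = 36 − 36 = 0
n=47: ⌊(48·415)/529⌋ − ⌊(47·415)/529⌋ = ⌊19920/529⌋ − ⌊19505/529⌋ = 37 − 36 = 1

011101111011101111011110111011110111101110111101


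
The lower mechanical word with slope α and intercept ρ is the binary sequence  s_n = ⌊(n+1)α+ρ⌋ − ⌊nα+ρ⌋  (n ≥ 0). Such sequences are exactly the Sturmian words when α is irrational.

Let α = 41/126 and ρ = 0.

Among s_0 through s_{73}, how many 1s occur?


#1s = Σ_{n=0}^{73} s_n = Σ_{n=0}^{73} (⌊(n+1)α+ρ⌋ − ⌊nα+ρ⌋)
the sum telescopes: every ⌊nα+ρ⌋ with 0 < n < 74 appears once with + and once with −, leaving ⌊74α+ρ⌋ − ⌊0·α+ρ⌋
74α + ρ = (74·41) / 126 = 3034/126
ρ = 0/126
⌊3034/126⌋ = 24,  ⌊0/126⌋ = 0
#1s = 24 − 0 = 24

24


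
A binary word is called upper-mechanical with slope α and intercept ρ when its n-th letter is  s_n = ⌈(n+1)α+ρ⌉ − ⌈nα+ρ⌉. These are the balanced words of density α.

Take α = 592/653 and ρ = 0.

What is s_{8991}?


1

(n+1)α + ρ = (8992·592) / 653 = 5323264/653
nα + ρ     = (8991·592) / 653 = 5322672/653
⌈5323264/653⌉ = 8153,  ⌈5322672/653⌉ = 8152
s_{8991} = 8153 − 8152 = 1


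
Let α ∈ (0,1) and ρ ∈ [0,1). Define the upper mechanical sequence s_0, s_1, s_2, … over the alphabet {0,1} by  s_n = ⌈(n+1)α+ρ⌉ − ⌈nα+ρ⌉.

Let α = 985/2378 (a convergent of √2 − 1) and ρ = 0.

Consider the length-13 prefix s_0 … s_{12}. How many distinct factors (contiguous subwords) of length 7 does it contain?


6

t_n = ⌈(n·985)/2378⌉ for n = 0 … 13:
  n=0…9: ⌈0/2378⌉=0 ⌈985/2378⌉=1 ⌈1970/2378⌉=1 ⌈2955/2378⌉=2 ⌈3940/2378⌉=2 ⌈4925/2378⌉=3 ⌈5910/2378⌉=3 ⌈6895/2378⌉=3 ⌈7880/2378⌉=4 ⌈8865/2378⌉=4
  n=10…13: ⌈9850/2378⌉=5 ⌈10835/2378⌉=5 ⌈11820/2378⌉=5 ⌈12805/2378⌉=6
s_n = t_(n+1) − t_n for n = 0 … 12 gives
prefix = 1010100101001
slide a length-7 window over [0..6] … [6..12] (7 windows); first occurrence of each distinct factor:
  [  0..  6] 1010100
  [  1..  7] 0101001
  [  2..  8] 1010010
  [  3..  9] 0100101
  [  4.. 10] 1001010
  [  5.. 11] 0010100
  (the other 1 window repeats one of these)
distinct factors: {0010100, 0100101, 0101001, 1001010, 1010010, 1010100}
count = 6  (Sturmian bound for length 7 is 8)


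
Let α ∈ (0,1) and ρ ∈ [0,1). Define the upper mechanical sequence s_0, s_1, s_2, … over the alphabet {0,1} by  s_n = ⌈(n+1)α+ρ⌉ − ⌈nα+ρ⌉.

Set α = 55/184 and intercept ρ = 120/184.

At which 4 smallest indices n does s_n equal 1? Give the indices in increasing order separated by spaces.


1 4 7 11

n=0: ⌈175/184⌉−⌈120/184⌉ = 1−1 = 0
n=1: ⌈230/184⌉−⌈175/184⌉ = 2−1 = 1  ← one
n=2: ⌈285/184⌉−⌈230/184⌉ = 2−2 = 0
n=3: ⌈340/184⌉−⌈285/184⌉ = 2−2 = 0
n=4: ⌈395/184⌉−⌈340/184⌉ = 3−2 = 1  ← one
n=5: ⌈450/184⌉−⌈395/184⌉ = 3−3 = 0
n=6: ⌈505/184⌉−⌈450/184⌉ = 3−3 = 0
n=7: ⌈560/184⌉−⌈505/184⌉ = 4−3 = 1  ← one
n=8: ⌈615/184⌉−⌈560/184⌉ = 4−4 = 0
n=9: ⌈670/184⌉−⌈615/184⌉ = 4−4 = 0
n=10: ⌈725/184⌉−⌈670/184⌉ = 4−4 = 0
n=11: ⌈780/184⌉−⌈725/184⌉ = 5−4 = 1  ← one
positions of the first 4 ones: 1 4 7 11
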